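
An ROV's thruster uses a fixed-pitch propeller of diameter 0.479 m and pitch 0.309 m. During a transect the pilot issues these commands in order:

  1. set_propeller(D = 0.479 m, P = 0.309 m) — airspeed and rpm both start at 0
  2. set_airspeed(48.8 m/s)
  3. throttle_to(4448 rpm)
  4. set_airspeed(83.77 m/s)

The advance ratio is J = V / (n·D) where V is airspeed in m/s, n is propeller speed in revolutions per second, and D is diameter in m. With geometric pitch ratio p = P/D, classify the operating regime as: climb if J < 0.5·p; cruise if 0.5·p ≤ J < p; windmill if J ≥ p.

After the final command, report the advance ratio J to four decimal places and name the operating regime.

set_propeller: D = 0.479 m, P = 0.309 m (p = P/D = 0.645094); state ← (V=0, rpm=0)
set_airspeed(48.8): V ← 48.8 m/s
throttle_to(4448): rpm ← 4448
set_airspeed(83.77): V ← 83.77 m/s
final state: V = 83.77 m/s, rpm = 4448 → n = rpm/60 = 74.133333 rev/s
J = V / (n·D) = 83.77 / (74.133333 × 0.479) = 2.359063
regime bands: climb J<0.3225 | cruise [0.3225, 0.6451) | windmill J≥0.6451
J = 2.3591 → windmill

J = 2.3591, regime = windmill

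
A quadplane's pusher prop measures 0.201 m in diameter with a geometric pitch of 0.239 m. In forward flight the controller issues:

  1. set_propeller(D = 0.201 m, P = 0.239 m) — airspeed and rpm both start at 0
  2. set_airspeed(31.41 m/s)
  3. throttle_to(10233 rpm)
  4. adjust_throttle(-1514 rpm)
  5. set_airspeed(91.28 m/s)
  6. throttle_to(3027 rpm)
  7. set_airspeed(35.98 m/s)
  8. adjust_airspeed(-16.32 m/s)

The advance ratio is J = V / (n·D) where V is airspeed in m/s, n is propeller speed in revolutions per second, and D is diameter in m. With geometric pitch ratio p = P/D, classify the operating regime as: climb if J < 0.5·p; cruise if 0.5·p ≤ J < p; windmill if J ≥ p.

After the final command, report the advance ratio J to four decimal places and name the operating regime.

set_propeller: D = 0.201 m, P = 0.239 m (p = P/D = 1.189055); state ← (V=0, rpm=0)
set_airspeed(31.41): V ← 31.41 m/s
throttle_to(10233): rpm ← 10233
adjust_throttle(-1514): rpm ← 10233 -1514 = 8719
set_airspeed(91.28): V ← 91.28 m/s
throttle_to(3027): rpm ← 3027
set_airspeed(35.98): V ← 35.98 m/s
adjust_airspeed(-16.32): V ← 35.98 -16.32 = 19.66 m/s
final state: V = 19.66 m/s, rpm = 3027 → n = rpm/60 = 50.450000 rev/s
J = V / (n·D) = 19.66 / (50.450000 × 0.201) = 1.938770
regime bands: climb J<0.5945 | cruise [0.5945, 1.1891) | windmill J≥1.1891
J = 1.9388 → windmill

J = 1.9388, regime = windmill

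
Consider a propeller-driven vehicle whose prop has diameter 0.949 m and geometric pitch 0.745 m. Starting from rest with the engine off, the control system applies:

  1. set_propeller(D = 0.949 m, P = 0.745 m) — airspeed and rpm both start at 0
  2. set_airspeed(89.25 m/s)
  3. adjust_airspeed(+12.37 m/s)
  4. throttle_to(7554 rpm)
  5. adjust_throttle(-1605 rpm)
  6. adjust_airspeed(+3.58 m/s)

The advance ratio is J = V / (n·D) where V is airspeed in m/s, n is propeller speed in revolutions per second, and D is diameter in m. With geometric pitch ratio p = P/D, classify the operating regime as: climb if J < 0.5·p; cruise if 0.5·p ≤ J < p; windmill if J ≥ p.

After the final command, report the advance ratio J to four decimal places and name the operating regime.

J = 1.1180, regime = windmill

set_propeller: D = 0.949 m, P = 0.745 m (p = P/D = 0.785037); state ← (V=0, rpm=0)
set_airspeed(89.25): V ← 89.25 m/s
adjust_airspeed(+12.37): V ← 89.25 +12.37 = 101.62 m/s
throttle_to(7554): rpm ← 7554
adjust_throttle(-1605): rpm ← 7554 -1605 = 5949
adjust_airspeed(+3.58): V ← 101.62 +3.58 = 105.2 m/s
final state: V = 105.2 m/s, rpm = 5949 → n = rpm/60 = 99.150000 rev/s
J = V / (n·D) = 105.2 / (99.150000 × 0.949) = 1.118039
regime bands: climb J<0.3925 | cruise [0.3925, 0.7850) | windmill J≥0.7850
J = 1.1180 → windmill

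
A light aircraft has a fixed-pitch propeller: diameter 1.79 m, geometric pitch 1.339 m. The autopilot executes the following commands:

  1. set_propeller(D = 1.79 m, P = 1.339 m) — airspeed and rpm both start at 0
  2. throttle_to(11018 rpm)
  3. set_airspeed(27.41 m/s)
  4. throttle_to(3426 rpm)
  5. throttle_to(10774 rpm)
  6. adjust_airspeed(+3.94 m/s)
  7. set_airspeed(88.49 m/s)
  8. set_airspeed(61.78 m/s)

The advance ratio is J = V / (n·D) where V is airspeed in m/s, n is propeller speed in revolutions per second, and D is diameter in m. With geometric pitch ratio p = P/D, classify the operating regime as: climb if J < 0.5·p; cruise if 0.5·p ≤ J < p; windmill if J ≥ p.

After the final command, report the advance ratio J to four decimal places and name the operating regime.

J = 0.1922, regime = climb

set_propeller: D = 1.79 m, P = 1.339 m (p = P/D = 0.748045); state ← (V=0, rpm=0)
throttle_to(11018): rpm ← 11018
set_airspeed(27.41): V ← 27.41 m/s
throttle_to(3426): rpm ← 3426
throttle_to(10774): rpm ← 10774
adjust_airspeed(+3.94): V ← 27.41 +3.94 = 31.35 m/s
set_airspeed(88.49): V ← 88.49 m/s
set_airspeed(61.78): V ← 61.78 m/s
final state: V = 61.78 m/s, rpm = 10774 → n = rpm/60 = 179.566667 rev/s
J = V / (n·D) = 61.78 / (179.566667 × 1.79) = 0.192207
regime bands: climb J<0.3740 | cruise [0.3740, 0.7480) | windmill J≥0.7480
J = 0.1922 → climb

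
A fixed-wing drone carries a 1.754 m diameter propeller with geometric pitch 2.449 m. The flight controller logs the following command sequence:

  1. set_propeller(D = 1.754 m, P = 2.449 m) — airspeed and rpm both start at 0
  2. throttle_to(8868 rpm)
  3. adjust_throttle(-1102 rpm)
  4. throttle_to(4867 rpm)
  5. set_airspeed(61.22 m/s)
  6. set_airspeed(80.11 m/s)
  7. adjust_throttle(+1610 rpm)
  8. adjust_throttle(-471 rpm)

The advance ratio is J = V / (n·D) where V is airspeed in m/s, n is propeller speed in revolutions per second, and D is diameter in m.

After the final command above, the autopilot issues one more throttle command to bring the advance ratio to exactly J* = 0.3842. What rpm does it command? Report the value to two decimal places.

rpm = 7132.65

set_propeller: D = 1.754 m, P = 2.449 m (p = P/D = 1.396237); state ← (V=0, rpm=0)
throttle_to(8868): rpm ← 8868
adjust_throttle(-1102): rpm ← 8868 -1102 = 7766
throttle_to(4867): rpm ← 4867
set_airspeed(61.22): V ← 61.22 m/s
set_airspeed(80.11): V ← 80.11 m/s
adjust_throttle(+1610): rpm ← 4867 +1610 = 6477
adjust_throttle(-471): rpm ← 6477 -471 = 6006
final state: V = 80.11 m/s, rpm = 6006 → n = rpm/60 = 100.100000 rev/s
target J* = 0.3842; solve J* = V/(n·D) for n: n = V/(J*·D) = 80.11/(0.3842 × 1.754) = 118.877533 rev/s
rpm = 60·n = 7132.651953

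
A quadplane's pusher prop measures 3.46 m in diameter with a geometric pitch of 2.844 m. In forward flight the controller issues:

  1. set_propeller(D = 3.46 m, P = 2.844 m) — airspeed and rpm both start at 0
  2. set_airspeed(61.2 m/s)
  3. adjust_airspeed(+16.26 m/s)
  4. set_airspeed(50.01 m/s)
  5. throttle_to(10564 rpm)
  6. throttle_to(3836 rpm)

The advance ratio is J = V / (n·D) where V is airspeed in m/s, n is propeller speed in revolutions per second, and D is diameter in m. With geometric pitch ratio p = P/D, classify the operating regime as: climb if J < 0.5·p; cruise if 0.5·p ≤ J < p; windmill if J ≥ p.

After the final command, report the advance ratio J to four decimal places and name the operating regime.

set_propeller: D = 3.46 m, P = 2.844 m (p = P/D = 0.821965); state ← (V=0, rpm=0)
set_airspeed(61.2): V ← 61.2 m/s
adjust_airspeed(+16.26): V ← 61.2 +16.26 = 77.46 m/s
set_airspeed(50.01): V ← 50.01 m/s
throttle_to(10564): rpm ← 10564
throttle_to(3836): rpm ← 3836
final state: V = 50.01 m/s, rpm = 3836 → n = rpm/60 = 63.933333 rev/s
J = V / (n·D) = 50.01 / (63.933333 × 3.46) = 0.226075
regime bands: climb J<0.4110 | cruise [0.4110, 0.8220) | windmill J≥0.8220
J = 0.2261 → climb

J = 0.2261, regime = climb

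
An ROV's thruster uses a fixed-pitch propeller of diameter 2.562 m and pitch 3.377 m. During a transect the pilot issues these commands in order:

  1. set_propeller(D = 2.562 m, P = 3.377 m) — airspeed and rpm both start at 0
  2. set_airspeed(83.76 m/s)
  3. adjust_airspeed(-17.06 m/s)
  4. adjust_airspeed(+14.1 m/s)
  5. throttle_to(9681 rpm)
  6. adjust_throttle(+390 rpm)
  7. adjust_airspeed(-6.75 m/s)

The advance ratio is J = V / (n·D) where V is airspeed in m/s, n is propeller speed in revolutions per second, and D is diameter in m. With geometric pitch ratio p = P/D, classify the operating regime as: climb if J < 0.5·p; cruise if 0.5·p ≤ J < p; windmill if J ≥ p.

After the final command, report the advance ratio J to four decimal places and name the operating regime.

J = 0.1722, regime = climb

set_propeller: D = 2.562 m, P = 3.377 m (p = P/D = 1.318111); state ← (V=0, rpm=0)
set_airspeed(83.76): V ← 83.76 m/s
adjust_airspeed(-17.06): V ← 83.76 -17.06 = 66.7 m/s
adjust_airspeed(+14.1): V ← 66.7 +14.1 = 80.8 m/s
throttle_to(9681): rpm ← 9681
adjust_throttle(+390): rpm ← 9681 +390 = 10071
adjust_airspeed(-6.75): V ← 80.8 -6.75 = 74.05 m/s
final state: V = 74.05 m/s, rpm = 10071 → n = rpm/60 = 167.850000 rev/s
J = V / (n·D) = 74.05 / (167.850000 × 2.562) = 0.172197
regime bands: climb J<0.6591 | cruise [0.6591, 1.3181) | windmill J≥1.3181
J = 0.1722 → climb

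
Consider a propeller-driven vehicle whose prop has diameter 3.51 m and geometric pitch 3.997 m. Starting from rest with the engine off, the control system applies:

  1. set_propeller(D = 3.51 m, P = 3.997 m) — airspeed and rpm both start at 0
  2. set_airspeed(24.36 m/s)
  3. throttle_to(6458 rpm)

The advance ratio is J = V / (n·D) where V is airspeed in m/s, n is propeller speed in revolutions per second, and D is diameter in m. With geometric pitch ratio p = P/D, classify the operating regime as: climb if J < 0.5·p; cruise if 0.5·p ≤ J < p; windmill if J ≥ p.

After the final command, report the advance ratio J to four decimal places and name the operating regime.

set_propeller: D = 3.51 m, P = 3.997 m (p = P/D = 1.138746); state ← (V=0, rpm=0)
set_airspeed(24.36): V ← 24.36 m/s
throttle_to(6458): rpm ← 6458
final state: V = 24.36 m/s, rpm = 6458 → n = rpm/60 = 107.633333 rev/s
J = V / (n·D) = 24.36 / (107.633333 × 3.51) = 0.064480
regime bands: climb J<0.5694 | cruise [0.5694, 1.1387) | windmill J≥1.1387
J = 0.0645 → climb

J = 0.0645, regime = climb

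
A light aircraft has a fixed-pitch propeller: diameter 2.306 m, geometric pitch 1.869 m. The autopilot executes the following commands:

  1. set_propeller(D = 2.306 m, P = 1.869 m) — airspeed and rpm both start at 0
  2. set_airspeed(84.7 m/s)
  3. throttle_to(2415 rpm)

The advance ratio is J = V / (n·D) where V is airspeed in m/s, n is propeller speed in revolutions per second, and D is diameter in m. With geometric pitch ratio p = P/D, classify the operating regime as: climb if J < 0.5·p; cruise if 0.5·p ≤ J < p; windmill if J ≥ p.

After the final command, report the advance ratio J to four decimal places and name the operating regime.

set_propeller: D = 2.306 m, P = 1.869 m (p = P/D = 0.810494); state ← (V=0, rpm=0)
set_airspeed(84.7): V ← 84.7 m/s
throttle_to(2415): rpm ← 2415
final state: V = 84.7 m/s, rpm = 2415 → n = rpm/60 = 40.250000 rev/s
J = V / (n·D) = 84.7 / (40.250000 × 2.306) = 0.912553
regime bands: climb J<0.4052 | cruise [0.4052, 0.8105) | windmill J≥0.8105
J = 0.9126 → windmill

J = 0.9126, regime = windmill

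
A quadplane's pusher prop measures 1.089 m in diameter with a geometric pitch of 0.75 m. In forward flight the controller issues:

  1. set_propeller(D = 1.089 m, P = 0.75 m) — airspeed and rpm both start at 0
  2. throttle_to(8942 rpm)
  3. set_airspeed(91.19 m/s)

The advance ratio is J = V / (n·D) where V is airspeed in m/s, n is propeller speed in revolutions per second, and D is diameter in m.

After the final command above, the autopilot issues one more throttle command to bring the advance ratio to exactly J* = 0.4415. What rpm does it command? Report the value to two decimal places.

set_propeller: D = 1.089 m, P = 0.75 m (p = P/D = 0.688705); state ← (V=0, rpm=0)
throttle_to(8942): rpm ← 8942
set_airspeed(91.19): V ← 91.19 m/s
final state: V = 91.19 m/s, rpm = 8942 → n = rpm/60 = 149.033333 rev/s
target J* = 0.4415; solve J* = V/(n·D) for n: n = V/(J*·D) = 91.19/(0.4415 × 1.089) = 189.665626 rev/s
rpm = 60·n = 11379.937541

rpm = 11379.94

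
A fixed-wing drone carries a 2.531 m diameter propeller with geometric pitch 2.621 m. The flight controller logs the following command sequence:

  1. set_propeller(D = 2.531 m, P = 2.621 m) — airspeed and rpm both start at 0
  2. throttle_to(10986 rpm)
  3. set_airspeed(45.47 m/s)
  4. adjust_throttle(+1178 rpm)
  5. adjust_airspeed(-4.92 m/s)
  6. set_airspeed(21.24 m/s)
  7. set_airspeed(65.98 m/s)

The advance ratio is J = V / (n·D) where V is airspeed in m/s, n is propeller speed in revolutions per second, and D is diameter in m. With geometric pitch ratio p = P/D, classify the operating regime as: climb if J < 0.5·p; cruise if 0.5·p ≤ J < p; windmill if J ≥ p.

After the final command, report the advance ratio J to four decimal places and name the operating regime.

set_propeller: D = 2.531 m, P = 2.621 m (p = P/D = 1.035559); state ← (V=0, rpm=0)
throttle_to(10986): rpm ← 10986
set_airspeed(45.47): V ← 45.47 m/s
adjust_throttle(+1178): rpm ← 10986 +1178 = 12164
adjust_airspeed(-4.92): V ← 45.47 -4.92 = 40.55 m/s
set_airspeed(21.24): V ← 21.24 m/s
set_airspeed(65.98): V ← 65.98 m/s
final state: V = 65.98 m/s, rpm = 12164 → n = rpm/60 = 202.733333 rev/s
J = V / (n·D) = 65.98 / (202.733333 × 2.531) = 0.128586
regime bands: climb J<0.5178 | cruise [0.5178, 1.0356) | windmill J≥1.0356
J = 0.1286 → climb

J = 0.1286, regime = climb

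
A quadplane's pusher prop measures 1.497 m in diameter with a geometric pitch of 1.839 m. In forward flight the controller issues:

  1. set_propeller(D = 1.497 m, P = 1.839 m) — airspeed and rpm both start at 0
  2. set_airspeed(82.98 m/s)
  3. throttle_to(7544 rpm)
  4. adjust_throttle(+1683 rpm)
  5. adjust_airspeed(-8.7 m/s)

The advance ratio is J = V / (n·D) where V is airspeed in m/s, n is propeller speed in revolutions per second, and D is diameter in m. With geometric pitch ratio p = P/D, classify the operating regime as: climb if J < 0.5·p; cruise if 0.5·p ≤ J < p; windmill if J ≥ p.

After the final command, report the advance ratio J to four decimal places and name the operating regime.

J = 0.3227, regime = climb

set_propeller: D = 1.497 m, P = 1.839 m (p = P/D = 1.228457); state ← (V=0, rpm=0)
set_airspeed(82.98): V ← 82.98 m/s
throttle_to(7544): rpm ← 7544
adjust_throttle(+1683): rpm ← 7544 +1683 = 9227
adjust_airspeed(-8.7): V ← 82.98 -8.7 = 74.28 m/s
final state: V = 74.28 m/s, rpm = 9227 → n = rpm/60 = 153.783333 rev/s
J = V / (n·D) = 74.28 / (153.783333 × 1.497) = 0.322657
regime bands: climb J<0.6142 | cruise [0.6142, 1.2285) | windmill J≥1.2285
J = 0.3227 → climb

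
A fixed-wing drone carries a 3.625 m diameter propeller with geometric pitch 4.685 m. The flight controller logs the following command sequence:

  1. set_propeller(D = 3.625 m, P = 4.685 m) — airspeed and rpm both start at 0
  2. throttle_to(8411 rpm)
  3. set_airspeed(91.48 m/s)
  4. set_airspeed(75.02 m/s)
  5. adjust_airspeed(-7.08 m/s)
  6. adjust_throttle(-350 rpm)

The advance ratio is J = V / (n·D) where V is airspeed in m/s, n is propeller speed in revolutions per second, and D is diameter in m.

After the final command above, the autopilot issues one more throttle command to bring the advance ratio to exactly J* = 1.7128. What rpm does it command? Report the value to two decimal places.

rpm = 656.54

set_propeller: D = 3.625 m, P = 4.685 m (p = P/D = 1.292414); state ← (V=0, rpm=0)
throttle_to(8411): rpm ← 8411
set_airspeed(91.48): V ← 91.48 m/s
set_airspeed(75.02): V ← 75.02 m/s
adjust_airspeed(-7.08): V ← 75.02 -7.08 = 67.94 m/s
adjust_throttle(-350): rpm ← 8411 -350 = 8061
final state: V = 67.94 m/s, rpm = 8061 → n = rpm/60 = 134.350000 rev/s
target J* = 1.7128; solve J* = V/(n·D) for n: n = V/(J*·D) = 67.94/(1.7128 × 3.625) = 10.942357 rev/s
rpm = 60·n = 656.541416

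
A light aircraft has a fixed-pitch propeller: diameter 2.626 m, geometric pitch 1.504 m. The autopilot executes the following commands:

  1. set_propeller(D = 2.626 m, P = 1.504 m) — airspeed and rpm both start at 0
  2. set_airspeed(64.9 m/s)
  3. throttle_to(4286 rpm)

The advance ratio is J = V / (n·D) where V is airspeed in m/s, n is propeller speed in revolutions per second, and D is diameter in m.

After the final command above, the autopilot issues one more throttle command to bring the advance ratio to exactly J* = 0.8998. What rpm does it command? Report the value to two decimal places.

rpm = 1647.99

set_propeller: D = 2.626 m, P = 1.504 m (p = P/D = 0.572734); state ← (V=0, rpm=0)
set_airspeed(64.9): V ← 64.9 m/s
throttle_to(4286): rpm ← 4286
final state: V = 64.9 m/s, rpm = 4286 → n = rpm/60 = 71.433333 rev/s
target J* = 0.8998; solve J* = V/(n·D) for n: n = V/(J*·D) = 64.9/(0.8998 × 2.626) = 27.466542 rev/s
rpm = 60·n = 1647.992522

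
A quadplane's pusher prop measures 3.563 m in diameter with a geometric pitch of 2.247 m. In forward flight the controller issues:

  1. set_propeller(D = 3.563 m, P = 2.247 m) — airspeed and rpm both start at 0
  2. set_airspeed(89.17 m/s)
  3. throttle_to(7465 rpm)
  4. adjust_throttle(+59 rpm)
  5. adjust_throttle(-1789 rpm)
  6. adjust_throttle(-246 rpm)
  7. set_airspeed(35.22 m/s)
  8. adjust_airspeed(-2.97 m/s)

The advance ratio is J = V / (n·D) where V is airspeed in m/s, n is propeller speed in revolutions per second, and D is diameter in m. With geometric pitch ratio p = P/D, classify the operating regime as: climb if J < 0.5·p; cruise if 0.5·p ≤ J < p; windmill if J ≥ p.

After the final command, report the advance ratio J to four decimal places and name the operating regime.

J = 0.0989, regime = climb

set_propeller: D = 3.563 m, P = 2.247 m (p = P/D = 0.630648); state ← (V=0, rpm=0)
set_airspeed(89.17): V ← 89.17 m/s
throttle_to(7465): rpm ← 7465
adjust_throttle(+59): rpm ← 7465 +59 = 7524
adjust_throttle(-1789): rpm ← 7524 -1789 = 5735
adjust_throttle(-246): rpm ← 5735 -246 = 5489
set_airspeed(35.22): V ← 35.22 m/s
adjust_airspeed(-2.97): V ← 35.22 -2.97 = 32.25 m/s
final state: V = 32.25 m/s, rpm = 5489 → n = rpm/60 = 91.483333 rev/s
J = V / (n·D) = 32.25 / (91.483333 × 3.563) = 0.098940
regime bands: climb J<0.3153 | cruise [0.3153, 0.6306) | windmill J≥0.6306
J = 0.0989 → climb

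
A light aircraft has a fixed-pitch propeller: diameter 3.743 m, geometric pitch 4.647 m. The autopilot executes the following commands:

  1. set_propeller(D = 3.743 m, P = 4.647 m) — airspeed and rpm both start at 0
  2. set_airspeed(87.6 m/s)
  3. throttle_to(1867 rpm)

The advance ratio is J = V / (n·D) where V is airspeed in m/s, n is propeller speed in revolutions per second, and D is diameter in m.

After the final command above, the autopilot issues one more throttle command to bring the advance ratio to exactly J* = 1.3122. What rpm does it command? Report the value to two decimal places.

rpm = 1070.13

set_propeller: D = 3.743 m, P = 4.647 m (p = P/D = 1.241517); state ← (V=0, rpm=0)
set_airspeed(87.6): V ← 87.6 m/s
throttle_to(1867): rpm ← 1867
final state: V = 87.6 m/s, rpm = 1867 → n = rpm/60 = 31.116667 rev/s
target J* = 1.3122; solve J* = V/(n·D) for n: n = V/(J*·D) = 87.6/(1.3122 × 3.743) = 17.835457 rev/s
rpm = 60·n = 1070.127429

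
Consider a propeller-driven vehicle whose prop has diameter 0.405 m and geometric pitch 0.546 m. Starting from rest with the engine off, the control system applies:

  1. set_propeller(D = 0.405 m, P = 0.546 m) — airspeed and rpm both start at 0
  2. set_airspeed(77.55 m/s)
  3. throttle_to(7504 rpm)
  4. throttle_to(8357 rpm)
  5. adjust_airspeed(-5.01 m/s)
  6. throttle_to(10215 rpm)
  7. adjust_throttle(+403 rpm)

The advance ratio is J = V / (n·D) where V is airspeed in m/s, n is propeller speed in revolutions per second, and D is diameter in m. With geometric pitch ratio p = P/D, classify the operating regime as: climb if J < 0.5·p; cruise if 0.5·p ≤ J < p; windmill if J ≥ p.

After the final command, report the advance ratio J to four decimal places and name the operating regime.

set_propeller: D = 0.405 m, P = 0.546 m (p = P/D = 1.348148); state ← (V=0, rpm=0)
set_airspeed(77.55): V ← 77.55 m/s
throttle_to(7504): rpm ← 7504
throttle_to(8357): rpm ← 8357
adjust_airspeed(-5.01): V ← 77.55 -5.01 = 72.54 m/s
throttle_to(10215): rpm ← 10215
adjust_throttle(+403): rpm ← 10215 +403 = 10618
final state: V = 72.54 m/s, rpm = 10618 → n = rpm/60 = 176.966667 rev/s
J = V / (n·D) = 72.54 / (176.966667 × 0.405) = 1.012118
regime bands: climb J<0.6741 | cruise [0.6741, 1.3481) | windmill J≥1.3481
J = 1.0121 → cruise

J = 1.0121, regime = cruise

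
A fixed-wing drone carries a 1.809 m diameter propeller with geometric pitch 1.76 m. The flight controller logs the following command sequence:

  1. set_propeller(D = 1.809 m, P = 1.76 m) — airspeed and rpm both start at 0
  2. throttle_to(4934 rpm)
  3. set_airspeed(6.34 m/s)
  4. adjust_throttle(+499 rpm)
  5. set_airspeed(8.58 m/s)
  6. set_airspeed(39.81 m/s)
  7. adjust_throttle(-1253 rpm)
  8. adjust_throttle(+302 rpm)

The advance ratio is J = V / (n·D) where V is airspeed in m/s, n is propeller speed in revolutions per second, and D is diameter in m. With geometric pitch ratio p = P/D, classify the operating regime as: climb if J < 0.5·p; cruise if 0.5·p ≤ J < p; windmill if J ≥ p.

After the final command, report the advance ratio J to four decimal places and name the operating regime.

set_propeller: D = 1.809 m, P = 1.76 m (p = P/D = 0.972913); state ← (V=0, rpm=0)
throttle_to(4934): rpm ← 4934
set_airspeed(6.34): V ← 6.34 m/s
adjust_throttle(+499): rpm ← 4934 +499 = 5433
set_airspeed(8.58): V ← 8.58 m/s
set_airspeed(39.81): V ← 39.81 m/s
adjust_throttle(-1253): rpm ← 5433 -1253 = 4180
adjust_throttle(+302): rpm ← 4180 +302 = 4482
final state: V = 39.81 m/s, rpm = 4482 → n = rpm/60 = 74.700000 rev/s
J = V / (n·D) = 39.81 / (74.700000 × 1.809) = 0.294600
regime bands: climb J<0.4865 | cruise [0.4865, 0.9729) | windmill J≥0.9729
J = 0.2946 → climb

J = 0.2946, regime = climb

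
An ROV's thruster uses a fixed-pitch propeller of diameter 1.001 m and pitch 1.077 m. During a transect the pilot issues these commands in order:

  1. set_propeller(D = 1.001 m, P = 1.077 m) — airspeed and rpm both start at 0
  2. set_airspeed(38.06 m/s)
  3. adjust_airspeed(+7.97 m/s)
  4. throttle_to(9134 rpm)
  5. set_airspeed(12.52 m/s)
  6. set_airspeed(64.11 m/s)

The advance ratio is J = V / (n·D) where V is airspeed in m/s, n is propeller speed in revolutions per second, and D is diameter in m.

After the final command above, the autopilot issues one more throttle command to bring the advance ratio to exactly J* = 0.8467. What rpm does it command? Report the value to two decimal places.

rpm = 4538.51

set_propeller: D = 1.001 m, P = 1.077 m (p = P/D = 1.075924); state ← (V=0, rpm=0)
set_airspeed(38.06): V ← 38.06 m/s
adjust_airspeed(+7.97): V ← 38.06 +7.97 = 46.03 m/s
throttle_to(9134): rpm ← 9134
set_airspeed(12.52): V ← 12.52 m/s
set_airspeed(64.11): V ← 64.11 m/s
final state: V = 64.11 m/s, rpm = 9134 → n = rpm/60 = 152.233333 rev/s
target J* = 0.8467; solve J* = V/(n·D) for n: n = V/(J*·D) = 64.11/(0.8467 × 1.001) = 75.641850 rev/s
rpm = 60·n = 4538.510975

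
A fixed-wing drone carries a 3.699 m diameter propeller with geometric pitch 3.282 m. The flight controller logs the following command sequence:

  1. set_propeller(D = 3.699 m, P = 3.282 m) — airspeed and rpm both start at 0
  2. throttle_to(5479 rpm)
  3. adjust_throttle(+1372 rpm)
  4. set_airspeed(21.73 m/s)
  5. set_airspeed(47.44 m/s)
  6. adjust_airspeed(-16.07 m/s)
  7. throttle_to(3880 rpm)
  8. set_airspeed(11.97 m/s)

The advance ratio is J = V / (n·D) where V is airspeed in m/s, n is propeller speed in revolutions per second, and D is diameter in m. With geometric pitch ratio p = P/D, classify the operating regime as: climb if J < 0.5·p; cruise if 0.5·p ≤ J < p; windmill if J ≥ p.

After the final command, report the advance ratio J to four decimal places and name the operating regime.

J = 0.0500, regime = climb

set_propeller: D = 3.699 m, P = 3.282 m (p = P/D = 0.887267); state ← (V=0, rpm=0)
throttle_to(5479): rpm ← 5479
adjust_throttle(+1372): rpm ← 5479 +1372 = 6851
set_airspeed(21.73): V ← 21.73 m/s
set_airspeed(47.44): V ← 47.44 m/s
adjust_airspeed(-16.07): V ← 47.44 -16.07 = 31.37 m/s
throttle_to(3880): rpm ← 3880
set_airspeed(11.97): V ← 11.97 m/s
final state: V = 11.97 m/s, rpm = 3880 → n = rpm/60 = 64.666667 rev/s
J = V / (n·D) = 11.97 / (64.666667 × 3.699) = 0.050041
regime bands: climb J<0.4436 | cruise [0.4436, 0.8873) | windmill J≥0.8873
J = 0.0500 → climb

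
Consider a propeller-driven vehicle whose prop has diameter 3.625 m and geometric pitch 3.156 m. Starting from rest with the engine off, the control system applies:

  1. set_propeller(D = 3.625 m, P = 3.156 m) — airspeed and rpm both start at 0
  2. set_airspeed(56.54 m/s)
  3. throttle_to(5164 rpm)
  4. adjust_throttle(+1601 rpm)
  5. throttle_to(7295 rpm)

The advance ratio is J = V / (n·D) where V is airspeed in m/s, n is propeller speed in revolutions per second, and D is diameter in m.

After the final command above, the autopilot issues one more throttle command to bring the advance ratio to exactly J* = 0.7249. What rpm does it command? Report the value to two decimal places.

set_propeller: D = 3.625 m, P = 3.156 m (p = P/D = 0.870621); state ← (V=0, rpm=0)
set_airspeed(56.54): V ← 56.54 m/s
throttle_to(5164): rpm ← 5164
adjust_throttle(+1601): rpm ← 5164 +1601 = 6765
throttle_to(7295): rpm ← 7295
final state: V = 56.54 m/s, rpm = 7295 → n = rpm/60 = 121.583333 rev/s
target J* = 0.7249; solve J* = V/(n·D) for n: n = V/(J*·D) = 56.54/(0.7249 × 3.625) = 21.516404 rev/s
rpm = 60·n = 1290.984250

rpm = 1290.98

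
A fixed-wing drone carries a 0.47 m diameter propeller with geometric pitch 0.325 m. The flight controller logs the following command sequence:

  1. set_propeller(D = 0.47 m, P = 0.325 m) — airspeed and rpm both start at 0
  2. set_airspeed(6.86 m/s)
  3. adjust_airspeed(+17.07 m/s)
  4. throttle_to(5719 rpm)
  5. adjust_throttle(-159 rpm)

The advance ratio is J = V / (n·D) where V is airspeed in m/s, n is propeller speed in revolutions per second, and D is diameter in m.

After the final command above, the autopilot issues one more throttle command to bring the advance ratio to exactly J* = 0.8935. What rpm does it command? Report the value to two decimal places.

rpm = 3419.02

set_propeller: D = 0.47 m, P = 0.325 m (p = P/D = 0.691489); state ← (V=0, rpm=0)
set_airspeed(6.86): V ← 6.86 m/s
adjust_airspeed(+17.07): V ← 6.86 +17.07 = 23.93 m/s
throttle_to(5719): rpm ← 5719
adjust_throttle(-159): rpm ← 5719 -159 = 5560
final state: V = 23.93 m/s, rpm = 5560 → n = rpm/60 = 92.666667 rev/s
target J* = 0.8935; solve J* = V/(n·D) for n: n = V/(J*·D) = 23.93/(0.8935 × 0.47) = 56.983653 rev/s
rpm = 60·n = 3419.019157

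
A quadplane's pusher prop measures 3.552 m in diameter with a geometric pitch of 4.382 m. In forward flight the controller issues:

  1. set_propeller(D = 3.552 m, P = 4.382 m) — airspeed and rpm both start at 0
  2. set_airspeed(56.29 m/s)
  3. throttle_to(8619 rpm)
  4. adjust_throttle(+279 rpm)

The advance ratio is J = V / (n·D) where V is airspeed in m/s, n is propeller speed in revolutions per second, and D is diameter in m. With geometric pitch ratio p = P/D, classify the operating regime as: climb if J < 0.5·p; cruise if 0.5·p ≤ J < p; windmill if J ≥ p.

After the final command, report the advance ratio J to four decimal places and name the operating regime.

set_propeller: D = 3.552 m, P = 4.382 m (p = P/D = 1.233671); state ← (V=0, rpm=0)
set_airspeed(56.29): V ← 56.29 m/s
throttle_to(8619): rpm ← 8619
adjust_throttle(+279): rpm ← 8619 +279 = 8898
final state: V = 56.29 m/s, rpm = 8898 → n = rpm/60 = 148.300000 rev/s
J = V / (n·D) = 56.29 / (148.300000 × 3.552) = 0.106860
regime bands: climb J<0.6168 | cruise [0.6168, 1.2337) | windmill J≥1.2337
J = 0.1069 → climb

J = 0.1069, regime = climb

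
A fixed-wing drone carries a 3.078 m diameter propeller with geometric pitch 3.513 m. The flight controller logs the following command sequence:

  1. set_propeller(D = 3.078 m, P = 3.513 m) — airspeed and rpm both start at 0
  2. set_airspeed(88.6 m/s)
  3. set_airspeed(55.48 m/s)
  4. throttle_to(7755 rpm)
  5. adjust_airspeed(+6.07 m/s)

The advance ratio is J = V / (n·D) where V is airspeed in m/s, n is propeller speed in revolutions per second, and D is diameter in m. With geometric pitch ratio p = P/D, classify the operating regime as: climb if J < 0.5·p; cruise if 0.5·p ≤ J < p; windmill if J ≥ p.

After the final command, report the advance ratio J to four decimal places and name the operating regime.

set_propeller: D = 3.078 m, P = 3.513 m (p = P/D = 1.141326); state ← (V=0, rpm=0)
set_airspeed(88.6): V ← 88.6 m/s
set_airspeed(55.48): V ← 55.48 m/s
throttle_to(7755): rpm ← 7755
adjust_airspeed(+6.07): V ← 55.48 +6.07 = 61.55 m/s
final state: V = 61.55 m/s, rpm = 7755 → n = rpm/60 = 129.250000 rev/s
J = V / (n·D) = 61.55 / (129.250000 × 3.078) = 0.154714
regime bands: climb J<0.5707 | cruise [0.5707, 1.1413) | windmill J≥1.1413
J = 0.1547 → climb

J = 0.1547, regime = climb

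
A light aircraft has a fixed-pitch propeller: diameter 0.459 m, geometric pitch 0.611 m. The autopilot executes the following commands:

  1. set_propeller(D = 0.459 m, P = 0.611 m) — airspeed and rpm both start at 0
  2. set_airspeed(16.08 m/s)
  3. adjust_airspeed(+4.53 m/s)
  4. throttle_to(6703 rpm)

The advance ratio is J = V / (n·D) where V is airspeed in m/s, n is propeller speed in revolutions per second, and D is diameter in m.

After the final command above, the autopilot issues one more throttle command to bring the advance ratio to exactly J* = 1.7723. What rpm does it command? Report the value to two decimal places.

rpm = 1520.13

set_propeller: D = 0.459 m, P = 0.611 m (p = P/D = 1.331155); state ← (V=0, rpm=0)
set_airspeed(16.08): V ← 16.08 m/s
adjust_airspeed(+4.53): V ← 16.08 +4.53 = 20.61 m/s
throttle_to(6703): rpm ← 6703
final state: V = 20.61 m/s, rpm = 6703 → n = rpm/60 = 111.716667 rev/s
target J* = 1.7723; solve J* = V/(n·D) for n: n = V/(J*·D) = 20.61/(1.7723 × 0.459) = 25.335418 rev/s
rpm = 60·n = 1520.125062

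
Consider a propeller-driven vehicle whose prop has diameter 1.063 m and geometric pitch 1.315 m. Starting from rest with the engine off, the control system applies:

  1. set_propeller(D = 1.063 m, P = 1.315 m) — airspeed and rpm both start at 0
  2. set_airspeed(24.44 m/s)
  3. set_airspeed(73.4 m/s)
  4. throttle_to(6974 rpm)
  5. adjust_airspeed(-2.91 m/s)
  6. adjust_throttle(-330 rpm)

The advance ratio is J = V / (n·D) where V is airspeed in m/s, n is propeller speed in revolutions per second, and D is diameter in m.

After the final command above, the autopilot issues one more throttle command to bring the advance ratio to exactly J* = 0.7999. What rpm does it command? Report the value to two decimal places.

set_propeller: D = 1.063 m, P = 1.315 m (p = P/D = 1.237065); state ← (V=0, rpm=0)
set_airspeed(24.44): V ← 24.44 m/s
set_airspeed(73.4): V ← 73.4 m/s
throttle_to(6974): rpm ← 6974
adjust_airspeed(-2.91): V ← 73.4 -2.91 = 70.49 m/s
adjust_throttle(-330): rpm ← 6974 -330 = 6644
final state: V = 70.49 m/s, rpm = 6644 → n = rpm/60 = 110.733333 rev/s
target J* = 0.7999; solve J* = V/(n·D) for n: n = V/(J*·D) = 70.49/(0.7999 × 1.063) = 82.900767 rev/s
rpm = 60·n = 4974.046027

rpm = 4974.05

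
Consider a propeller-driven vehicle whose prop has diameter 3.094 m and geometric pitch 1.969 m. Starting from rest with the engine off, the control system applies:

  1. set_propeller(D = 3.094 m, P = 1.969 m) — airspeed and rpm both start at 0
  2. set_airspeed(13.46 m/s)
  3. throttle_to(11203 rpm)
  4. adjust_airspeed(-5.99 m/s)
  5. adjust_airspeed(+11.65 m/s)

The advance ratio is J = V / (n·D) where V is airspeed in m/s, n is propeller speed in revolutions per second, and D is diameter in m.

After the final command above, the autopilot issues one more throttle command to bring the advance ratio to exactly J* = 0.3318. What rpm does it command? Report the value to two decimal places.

rpm = 1117.49

set_propeller: D = 3.094 m, P = 1.969 m (p = P/D = 0.636393); state ← (V=0, rpm=0)
set_airspeed(13.46): V ← 13.46 m/s
throttle_to(11203): rpm ← 11203
adjust_airspeed(-5.99): V ← 13.46 -5.99 = 7.47 m/s
adjust_airspeed(+11.65): V ← 7.47 +11.65 = 19.12 m/s
final state: V = 19.12 m/s, rpm = 11203 → n = rpm/60 = 186.716667 rev/s
target J* = 0.3318; solve J* = V/(n·D) for n: n = V/(J*·D) = 19.12/(0.3318 × 3.094) = 18.624782 rev/s
rpm = 60·n = 1117.486917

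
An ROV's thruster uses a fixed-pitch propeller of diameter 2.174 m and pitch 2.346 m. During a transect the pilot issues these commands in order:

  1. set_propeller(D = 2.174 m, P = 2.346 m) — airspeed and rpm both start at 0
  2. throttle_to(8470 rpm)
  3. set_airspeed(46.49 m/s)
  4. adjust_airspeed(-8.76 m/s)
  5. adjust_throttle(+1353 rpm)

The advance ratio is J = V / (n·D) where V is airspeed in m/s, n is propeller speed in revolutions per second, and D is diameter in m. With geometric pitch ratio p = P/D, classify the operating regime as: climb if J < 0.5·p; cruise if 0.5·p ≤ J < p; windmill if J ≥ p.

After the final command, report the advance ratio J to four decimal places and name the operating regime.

J = 0.1060, regime = climb

set_propeller: D = 2.174 m, P = 2.346 m (p = P/D = 1.079117); state ← (V=0, rpm=0)
throttle_to(8470): rpm ← 8470
set_airspeed(46.49): V ← 46.49 m/s
adjust_airspeed(-8.76): V ← 46.49 -8.76 = 37.73 m/s
adjust_throttle(+1353): rpm ← 8470 +1353 = 9823
final state: V = 37.73 m/s, rpm = 9823 → n = rpm/60 = 163.716667 rev/s
J = V / (n·D) = 37.73 / (163.716667 × 2.174) = 0.106007
regime bands: climb J<0.5396 | cruise [0.5396, 1.0791) | windmill J≥1.0791
J = 0.1060 → climb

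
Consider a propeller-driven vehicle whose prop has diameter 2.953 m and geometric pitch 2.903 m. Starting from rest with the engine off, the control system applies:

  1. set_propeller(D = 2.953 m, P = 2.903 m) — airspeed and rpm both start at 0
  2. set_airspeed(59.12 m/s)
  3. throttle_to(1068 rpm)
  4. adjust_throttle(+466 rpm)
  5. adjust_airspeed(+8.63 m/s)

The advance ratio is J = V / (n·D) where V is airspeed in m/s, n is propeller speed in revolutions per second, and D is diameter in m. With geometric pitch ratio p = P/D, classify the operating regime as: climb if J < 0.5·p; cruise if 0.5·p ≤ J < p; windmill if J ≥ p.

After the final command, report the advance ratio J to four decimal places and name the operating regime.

J = 0.8974, regime = cruise

set_propeller: D = 2.953 m, P = 2.903 m (p = P/D = 0.983068); state ← (V=0, rpm=0)
set_airspeed(59.12): V ← 59.12 m/s
throttle_to(1068): rpm ← 1068
adjust_throttle(+466): rpm ← 1068 +466 = 1534
adjust_airspeed(+8.63): V ← 59.12 +8.63 = 67.75 m/s
final state: V = 67.75 m/s, rpm = 1534 → n = rpm/60 = 25.566667 rev/s
J = V / (n·D) = 67.75 / (25.566667 × 2.953) = 0.897370
regime bands: climb J<0.4915 | cruise [0.4915, 0.9831) | windmill J≥0.9831
J = 0.8974 → cruise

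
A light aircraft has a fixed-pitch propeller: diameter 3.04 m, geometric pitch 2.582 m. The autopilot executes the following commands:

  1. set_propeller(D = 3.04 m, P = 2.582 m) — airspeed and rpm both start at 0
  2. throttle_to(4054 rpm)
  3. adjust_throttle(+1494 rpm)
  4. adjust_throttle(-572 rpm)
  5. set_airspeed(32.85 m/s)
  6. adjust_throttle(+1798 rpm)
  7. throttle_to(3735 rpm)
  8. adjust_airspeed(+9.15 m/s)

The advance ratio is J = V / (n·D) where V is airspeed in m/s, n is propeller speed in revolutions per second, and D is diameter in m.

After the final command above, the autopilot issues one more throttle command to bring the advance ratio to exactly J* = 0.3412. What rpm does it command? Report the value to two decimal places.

rpm = 2429.51

set_propeller: D = 3.04 m, P = 2.582 m (p = P/D = 0.849342); state ← (V=0, rpm=0)
throttle_to(4054): rpm ← 4054
adjust_throttle(+1494): rpm ← 4054 +1494 = 5548
adjust_throttle(-572): rpm ← 5548 -572 = 4976
set_airspeed(32.85): V ← 32.85 m/s
adjust_throttle(+1798): rpm ← 4976 +1798 = 6774
throttle_to(3735): rpm ← 3735
adjust_airspeed(+9.15): V ← 32.85 +9.15 = 42 m/s
final state: V = 42 m/s, rpm = 3735 → n = rpm/60 = 62.250000 rev/s
target J* = 0.3412; solve J* = V/(n·D) for n: n = V/(J*·D) = 42/(0.3412 × 3.04) = 40.491763 rev/s
rpm = 60·n = 2429.505769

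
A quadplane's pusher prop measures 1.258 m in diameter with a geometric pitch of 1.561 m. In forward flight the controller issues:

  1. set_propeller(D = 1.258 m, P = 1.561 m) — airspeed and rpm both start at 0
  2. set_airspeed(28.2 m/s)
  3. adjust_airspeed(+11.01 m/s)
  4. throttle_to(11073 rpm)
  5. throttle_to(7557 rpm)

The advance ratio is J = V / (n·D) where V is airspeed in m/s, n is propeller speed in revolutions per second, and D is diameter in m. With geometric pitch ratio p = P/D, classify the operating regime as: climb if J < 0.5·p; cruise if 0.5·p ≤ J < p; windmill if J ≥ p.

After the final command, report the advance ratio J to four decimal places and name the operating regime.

set_propeller: D = 1.258 m, P = 1.561 m (p = P/D = 1.240859); state ← (V=0, rpm=0)
set_airspeed(28.2): V ← 28.2 m/s
adjust_airspeed(+11.01): V ← 28.2 +11.01 = 39.21 m/s
throttle_to(11073): rpm ← 11073
throttle_to(7557): rpm ← 7557
final state: V = 39.21 m/s, rpm = 7557 → n = rpm/60 = 125.950000 rev/s
J = V / (n·D) = 39.21 / (125.950000 × 1.258) = 0.247467
regime bands: climb J<0.6204 | cruise [0.6204, 1.2409) | windmill J≥1.2409
J = 0.2475 → climb

J = 0.2475, regime = climb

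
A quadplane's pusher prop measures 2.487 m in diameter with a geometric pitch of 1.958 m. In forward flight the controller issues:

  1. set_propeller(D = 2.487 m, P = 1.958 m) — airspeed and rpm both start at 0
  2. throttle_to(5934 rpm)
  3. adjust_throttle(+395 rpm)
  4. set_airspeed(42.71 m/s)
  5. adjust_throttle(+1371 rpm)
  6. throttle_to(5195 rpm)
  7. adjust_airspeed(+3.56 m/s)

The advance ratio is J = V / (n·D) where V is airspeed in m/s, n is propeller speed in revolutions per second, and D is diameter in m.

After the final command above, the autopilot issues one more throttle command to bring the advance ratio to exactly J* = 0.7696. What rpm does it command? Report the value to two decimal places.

set_propeller: D = 2.487 m, P = 1.958 m (p = P/D = 0.787294); state ← (V=0, rpm=0)
throttle_to(5934): rpm ← 5934
adjust_throttle(+395): rpm ← 5934 +395 = 6329
set_airspeed(42.71): V ← 42.71 m/s
adjust_throttle(+1371): rpm ← 6329 +1371 = 7700
throttle_to(5195): rpm ← 5195
adjust_airspeed(+3.56): V ← 42.71 +3.56 = 46.27 m/s
final state: V = 46.27 m/s, rpm = 5195 → n = rpm/60 = 86.583333 rev/s
target J* = 0.7696; solve J* = V/(n·D) for n: n = V/(J*·D) = 46.27/(0.7696 × 2.487) = 24.174564 rev/s
rpm = 60·n = 1450.473857

rpm = 1450.47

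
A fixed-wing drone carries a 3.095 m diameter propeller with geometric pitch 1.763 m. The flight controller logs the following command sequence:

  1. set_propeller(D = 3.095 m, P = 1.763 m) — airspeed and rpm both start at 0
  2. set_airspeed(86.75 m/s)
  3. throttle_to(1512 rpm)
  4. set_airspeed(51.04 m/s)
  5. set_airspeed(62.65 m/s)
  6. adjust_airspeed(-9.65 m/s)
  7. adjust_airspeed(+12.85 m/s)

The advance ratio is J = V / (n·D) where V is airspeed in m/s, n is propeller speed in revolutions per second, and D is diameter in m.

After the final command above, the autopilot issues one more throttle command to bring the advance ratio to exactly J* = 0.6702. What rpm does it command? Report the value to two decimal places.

rpm = 1904.77

set_propeller: D = 3.095 m, P = 1.763 m (p = P/D = 0.569628); state ← (V=0, rpm=0)
set_airspeed(86.75): V ← 86.75 m/s
throttle_to(1512): rpm ← 1512
set_airspeed(51.04): V ← 51.04 m/s
set_airspeed(62.65): V ← 62.65 m/s
adjust_airspeed(-9.65): V ← 62.65 -9.65 = 53 m/s
adjust_airspeed(+12.85): V ← 53 +12.85 = 65.85 m/s
final state: V = 65.85 m/s, rpm = 1512 → n = rpm/60 = 25.200000 rev/s
target J* = 0.6702; solve J* = V/(n·D) for n: n = V/(J*·D) = 65.85/(0.6702 × 3.095) = 31.746124 rev/s
rpm = 60·n = 1904.767414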